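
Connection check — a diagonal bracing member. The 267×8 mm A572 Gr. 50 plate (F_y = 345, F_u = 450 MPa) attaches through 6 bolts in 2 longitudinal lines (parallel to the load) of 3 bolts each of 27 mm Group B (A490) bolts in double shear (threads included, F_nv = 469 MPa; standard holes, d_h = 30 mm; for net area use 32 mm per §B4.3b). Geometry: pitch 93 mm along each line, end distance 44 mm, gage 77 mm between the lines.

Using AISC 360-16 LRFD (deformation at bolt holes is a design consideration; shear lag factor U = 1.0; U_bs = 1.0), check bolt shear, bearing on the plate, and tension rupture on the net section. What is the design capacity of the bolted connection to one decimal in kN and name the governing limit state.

548.1 kN (net-section rupture governs)

Bolt shear: A_b = π(27)²/4 = 572.56 mm². φR_n = 0.75 × 469 × 572.56 × 6 × 2 = 2416.8 kN.
Bearing (8 mm plate, F_u = 450 MPa): end bolts L_c = 44 − 30/2 = 29, R_n = min(1.2×29×8×450, 2.4×27×8×450) = 125.28 kN/bolt; interior L_c = 93 − 30 = 63, R_n = 233.28 kN/bolt. φR_n = 0.75 × (2×125.28 + 4×233.28) = 887.8 kN.
Tension rupture (net): A_n = (267 − 2×32)×8 = 1624 mm² (U = 1.0, A_e = A_n). φR_n = 0.75 × 450 × 1624 = 548.1 kN.
Governing: min(2416.8, 887.8, 548.1) = 548.1 kN → net-section rupture.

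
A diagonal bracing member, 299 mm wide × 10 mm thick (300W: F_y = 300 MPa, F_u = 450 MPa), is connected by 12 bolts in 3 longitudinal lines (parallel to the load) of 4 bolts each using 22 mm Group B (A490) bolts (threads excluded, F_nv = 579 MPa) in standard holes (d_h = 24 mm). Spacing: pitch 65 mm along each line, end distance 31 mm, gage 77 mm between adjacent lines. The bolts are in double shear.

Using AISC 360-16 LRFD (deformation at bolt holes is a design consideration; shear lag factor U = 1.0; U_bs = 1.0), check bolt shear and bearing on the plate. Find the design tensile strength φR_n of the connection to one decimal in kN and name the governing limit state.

Bolt shear: A_b = π(22)²/4 = 380.13 mm². φR_n = 0.75 × 579 × 380.13 × 12 × 2 = 3961.7 kN.
Bearing (10 mm plate, F_u = 450 MPa): end bolts L_c = 31 − 24/2 = 19, R_n = min(1.2×19×10×450, 2.4×22×10×450) = 102.6 kN/bolt; interior L_c = 65 − 24 = 41, R_n = 221.4 kN/bolt. φR_n = 0.75 × (3×102.6 + 9×221.4) = 1725.3 kN.
Governing: min(3961.7, 1725.3) = 1725.3 kN → bearing.

1725.3 kN (bearing governs)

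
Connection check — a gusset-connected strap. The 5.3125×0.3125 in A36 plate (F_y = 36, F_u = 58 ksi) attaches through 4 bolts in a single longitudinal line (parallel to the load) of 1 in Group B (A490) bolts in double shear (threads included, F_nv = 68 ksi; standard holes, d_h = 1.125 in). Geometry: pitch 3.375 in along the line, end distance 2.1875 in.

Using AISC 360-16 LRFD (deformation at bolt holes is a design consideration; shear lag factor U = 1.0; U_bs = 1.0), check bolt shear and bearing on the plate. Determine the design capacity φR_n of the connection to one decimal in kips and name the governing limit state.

124.4 kips (bearing governs)

Bolt shear: A_b = π(1)²/4 = 0.7854 in². φR_n = 0.75 × 68 × 0.7854 × 4 × 2 = 320.4 kips.
Bearing (0.3125 in plate, F_u = 58 ksi): end bolts L_c = 2.1875 − 1.125/2 = 1.625, R_n = min(1.2×1.625×0.3125×58, 2.4×1×0.3125×58) = 35.344 kips/bolt; interior L_c = 3.375 − 1.125 = 2.25, R_n = 43.5 kips/bolt. φR_n = 0.75 × (1×35.344 + 3×43.5) = 124.4 kips.
Governing: min(320.4, 124.4) = 124.4 kips → bearing.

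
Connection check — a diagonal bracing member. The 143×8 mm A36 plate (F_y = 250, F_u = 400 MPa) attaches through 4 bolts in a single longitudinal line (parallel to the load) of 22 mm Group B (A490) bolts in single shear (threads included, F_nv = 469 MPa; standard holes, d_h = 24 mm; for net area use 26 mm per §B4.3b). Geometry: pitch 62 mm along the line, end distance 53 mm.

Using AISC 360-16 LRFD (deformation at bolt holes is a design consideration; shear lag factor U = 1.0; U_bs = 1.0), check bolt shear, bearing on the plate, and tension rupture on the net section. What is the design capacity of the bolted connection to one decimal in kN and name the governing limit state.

280.8 kN (net-section rupture governs)

Bolt shear: A_b = π(22)²/4 = 380.13 mm². φR_n = 0.75 × 469 × 380.13 × 4 × 1 = 534.8 kN.
Bearing (8 mm plate, F_u = 400 MPa): end bolts L_c = 53 − 24/2 = 41, R_n = min(1.2×41×8×400, 2.4×22×8×400) = 157.44 kN/bolt; interior L_c = 62 − 24 = 38, R_n = 145.92 kN/bolt. φR_n = 0.75 × (1×157.44 + 3×145.92) = 446.4 kN.
Tension rupture (net): A_n = (143 − 1×26)×8 = 936 mm² (U = 1.0, A_e = A_n). φR_n = 0.75 × 400 × 936 = 280.8 kN.
Governing: min(534.8, 446.4, 280.8) = 280.8 kN → net-section rupture.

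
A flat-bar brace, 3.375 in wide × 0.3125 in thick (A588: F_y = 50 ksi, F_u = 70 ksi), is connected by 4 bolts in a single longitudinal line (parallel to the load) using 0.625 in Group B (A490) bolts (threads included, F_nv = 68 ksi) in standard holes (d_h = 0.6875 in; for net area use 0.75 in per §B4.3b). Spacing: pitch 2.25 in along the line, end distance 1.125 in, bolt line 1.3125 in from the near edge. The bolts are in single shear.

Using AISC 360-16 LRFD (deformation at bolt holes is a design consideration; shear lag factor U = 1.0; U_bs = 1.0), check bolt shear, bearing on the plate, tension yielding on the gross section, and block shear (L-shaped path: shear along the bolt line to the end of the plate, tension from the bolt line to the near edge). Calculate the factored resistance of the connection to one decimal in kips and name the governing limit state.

Bolt shear: A_b = π(0.625)²/4 = 0.3068 in². φR_n = 0.75 × 68 × 0.3068 × 4 × 1 = 62.6 kips.
Bearing (0.3125 in plate, F_u = 70 ksi): end bolts L_c = 1.125 − 0.6875/2 = 0.78125, R_n = min(1.2×0.78125×0.3125×70, 2.4×0.625×0.3125×70) = 20.508 kips/bolt; interior L_c = 2.25 − 0.6875 = 1.5625, R_n = 32.813 kips/bolt. φR_n = 0.75 × (1×20.508 + 3×32.813) = 89.2 kips.
Tension yield (gross): A_g = 3.375×0.3125 = 1.0547 in². φR_n = 0.90 × 50 × 1.0547 = 47.5 kips.
Block shear: shear path 1×[1.125+3×2.25] = 1×7.875 in, A_gv = 2.4609, A_nv = 1×(7.875 − 3.5×0.75)×0.3125 = 1.6406 in²; tension to near edge: (1.3125 − 0.5×0.75)×0.3125 = 0.29297 in². R_n = min(0.6×70×1.6406, 0.6×50×2.4609) + 1.0×70×0.29297 = min(68.905, 73.827) + 20.508 = 89.413 kips. φR_n = 0.75 × 89.413 = 67.1 kips.
Governing: min(62.6, 89.2, 47.5, 67.1) = 47.5 kips → gross-section yield.

47.5 kips (gross-section yield governs)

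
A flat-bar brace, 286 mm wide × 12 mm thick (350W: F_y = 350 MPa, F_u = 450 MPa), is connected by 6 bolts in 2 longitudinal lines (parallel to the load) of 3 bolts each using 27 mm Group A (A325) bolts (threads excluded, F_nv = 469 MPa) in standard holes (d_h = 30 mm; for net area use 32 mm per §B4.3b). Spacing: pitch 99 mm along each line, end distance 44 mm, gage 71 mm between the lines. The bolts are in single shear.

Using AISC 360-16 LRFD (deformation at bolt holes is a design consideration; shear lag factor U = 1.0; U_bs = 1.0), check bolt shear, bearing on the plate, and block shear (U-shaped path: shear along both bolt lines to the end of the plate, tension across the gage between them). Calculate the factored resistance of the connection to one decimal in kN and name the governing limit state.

Bolt shear: A_b = π(27)²/4 = 572.56 mm². φR_n = 0.75 × 469 × 572.56 × 6 × 1 = 1208.4 kN.
Bearing (12 mm plate, F_u = 450 MPa): end bolts L_c = 44 − 30/2 = 29, R_n = min(1.2×29×12×450, 2.4×27×12×450) = 187.92 kN/bolt; interior L_c = 99 − 30 = 69, R_n = 349.92 kN/bolt. φR_n = 0.75 × (2×187.92 + 4×349.92) = 1331.6 kN.
Block shear: shear path 2×[44+2×99] = 2×242 mm, A_gv = 5808, A_nv = 2×(242 − 2.5×32)×12 = 3888 mm²; tension across gage: (71 − 1×32)×12 = 468 mm². R_n = min(0.6×450×3888, 0.6×350×5808) + 1.0×450×468 = min(1049.8, 1219.7) + 210.6 = 1260.4 kN. φR_n = 0.75 × 1260.4 = 945.3 kN.
Governing: min(1208.4, 1331.6, 945.3) = 945.3 kN → block shear.

945.3 kN (block shear governs)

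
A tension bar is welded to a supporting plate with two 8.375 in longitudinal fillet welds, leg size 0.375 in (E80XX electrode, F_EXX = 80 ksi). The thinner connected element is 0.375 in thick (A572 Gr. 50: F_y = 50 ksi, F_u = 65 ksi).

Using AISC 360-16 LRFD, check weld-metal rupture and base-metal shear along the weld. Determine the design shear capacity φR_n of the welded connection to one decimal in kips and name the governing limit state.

159.9 kips (weld metal governs)

Weld metal: throat = 0.707×0.375 = 0.26513 in, L = 2×8.375 = 16.75 in. φR_n = 0.75 × 0.6 × 80 × 0.26513 × 16.75 = 159.9 kips.
Base metal shear (0.375 in plate): yield φR_n = 1.0×0.6×50×0.375×16.75 = 188.4 kips; rupture φR_n = 0.75×0.6×65×0.375×16.75 = 183.7 kips; take 183.7 kips (rupture).
Governing: min(159.9, 183.7) = 159.9 kips → weld metal.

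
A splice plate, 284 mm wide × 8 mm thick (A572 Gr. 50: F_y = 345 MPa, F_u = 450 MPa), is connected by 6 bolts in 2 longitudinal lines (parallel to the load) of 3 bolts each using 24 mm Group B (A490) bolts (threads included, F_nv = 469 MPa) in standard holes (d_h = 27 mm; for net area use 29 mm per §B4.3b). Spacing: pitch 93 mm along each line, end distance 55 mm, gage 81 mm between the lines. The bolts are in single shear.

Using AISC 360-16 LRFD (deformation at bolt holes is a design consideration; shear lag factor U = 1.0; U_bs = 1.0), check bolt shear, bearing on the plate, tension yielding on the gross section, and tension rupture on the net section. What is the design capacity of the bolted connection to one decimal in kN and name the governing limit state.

Bolt shear: A_b = π(24)²/4 = 452.39 mm². φR_n = 0.75 × 469 × 452.39 × 6 × 1 = 954.8 kN.
Bearing (8 mm plate, F_u = 450 MPa): end bolts L_c = 55 − 27/2 = 41.5, R_n = min(1.2×41.5×8×450, 2.4×24×8×450) = 179.28 kN/bolt; interior L_c = 93 − 27 = 66, R_n = 207.36 kN/bolt. φR_n = 0.75 × (2×179.28 + 4×207.36) = 891.0 kN.
Tension yield (gross): A_g = 284×8 = 2272 mm². φR_n = 0.90 × 345 × 2272 = 705.5 kN.
Tension rupture (net): A_n = (284 − 2×29)×8 = 1808 mm² (U = 1.0, A_e = A_n). φR_n = 0.75 × 450 × 1808 = 610.2 kN.
Governing: min(954.8, 891.0, 705.5, 610.2) = 610.2 kN → net-section rupture.

610.2 kN (net-section rupture governs)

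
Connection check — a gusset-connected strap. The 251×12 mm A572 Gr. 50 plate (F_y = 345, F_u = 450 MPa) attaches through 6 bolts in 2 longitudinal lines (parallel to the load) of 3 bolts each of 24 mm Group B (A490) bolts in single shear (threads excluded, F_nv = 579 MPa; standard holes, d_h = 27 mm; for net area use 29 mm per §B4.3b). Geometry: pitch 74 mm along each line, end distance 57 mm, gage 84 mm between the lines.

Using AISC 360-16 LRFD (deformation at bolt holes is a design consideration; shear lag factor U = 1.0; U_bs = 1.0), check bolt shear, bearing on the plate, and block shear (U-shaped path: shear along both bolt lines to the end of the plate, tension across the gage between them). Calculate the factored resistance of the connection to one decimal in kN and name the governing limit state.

Bolt shear: A_b = π(24)²/4 = 452.39 mm². φR_n = 0.75 × 579 × 452.39 × 6 × 1 = 1178.7 kN.
Bearing (12 mm plate, F_u = 450 MPa): end bolts L_c = 57 − 27/2 = 43.5, R_n = min(1.2×43.5×12×450, 2.4×24×12×450) = 281.88 kN/bolt; interior L_c = 74 − 27 = 47, R_n = 304.56 kN/bolt. φR_n = 0.75 × (2×281.88 + 4×304.56) = 1336.5 kN.
Block shear: shear path 2×[57+2×74] = 2×205 mm, A_gv = 4920, A_nv = 2×(205 − 2.5×29)×12 = 3180 mm²; tension across gage: (84 − 1×29)×12 = 660 mm². R_n = min(0.6×450×3180, 0.6×345×4920) + 1.0×450×660 = min(858.6, 1018.4) + 297 = 1155.6 kN. φR_n = 0.75 × 1155.6 = 866.7 kN.
Governing: min(1178.7, 1336.5, 866.7) = 866.7 kN → block shear.

866.7 kN (block shear governs)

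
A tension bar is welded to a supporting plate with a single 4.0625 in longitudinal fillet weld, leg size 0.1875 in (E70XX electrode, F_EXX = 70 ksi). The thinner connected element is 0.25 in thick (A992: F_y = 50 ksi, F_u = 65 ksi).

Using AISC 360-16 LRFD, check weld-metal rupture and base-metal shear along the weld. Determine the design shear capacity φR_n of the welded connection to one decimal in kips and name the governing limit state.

17.0 kips (weld metal governs)

Weld metal: throat = 0.707×0.1875 = 0.13256 in, L = 4.0625 in. φR_n = 0.75 × 0.6 × 70 × 0.13256 × 4.0625 = 17.0 kips.
Base metal shear (0.25 in plate): yield φR_n = 1.0×0.6×50×0.25×4.0625 = 30.5 kips; rupture φR_n = 0.75×0.6×65×0.25×4.0625 = 29.7 kips; take 29.7 kips (rupture).
Governing: min(17.0, 29.7) = 17.0 kips → weld metal.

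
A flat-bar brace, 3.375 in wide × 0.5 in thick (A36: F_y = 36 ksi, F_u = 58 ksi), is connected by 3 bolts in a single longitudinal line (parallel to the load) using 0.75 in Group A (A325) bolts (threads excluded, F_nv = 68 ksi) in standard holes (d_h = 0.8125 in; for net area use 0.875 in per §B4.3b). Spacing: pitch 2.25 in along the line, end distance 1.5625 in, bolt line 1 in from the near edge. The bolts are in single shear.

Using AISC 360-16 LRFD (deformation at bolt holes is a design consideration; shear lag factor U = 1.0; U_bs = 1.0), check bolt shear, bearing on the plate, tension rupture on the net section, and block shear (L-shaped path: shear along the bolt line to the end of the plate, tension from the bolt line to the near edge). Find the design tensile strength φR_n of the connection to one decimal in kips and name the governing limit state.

Bolt shear: A_b = π(0.75)²/4 = 0.44179 in². φR_n = 0.75 × 68 × 0.44179 × 3 × 1 = 67.6 kips.
Bearing (0.5 in plate, F_u = 58 ksi): end bolts L_c = 1.5625 − 0.8125/2 = 1.15625, R_n = min(1.2×1.15625×0.5×58, 2.4×0.75×0.5×58) = 40.238 kips/bolt; interior L_c = 2.25 − 0.8125 = 1.4375, R_n = 50.025 kips/bolt. φR_n = 0.75 × (1×40.238 + 2×50.025) = 105.2 kips.
Tension rupture (net): A_n = (3.375 − 1×0.875)×0.5 = 1.25 in² (U = 1.0, A_e = A_n). φR_n = 0.75 × 58 × 1.25 = 54.4 kips.
Block shear: shear path 1×[1.5625+2×2.25] = 1×6.0625 in, A_gv = 3.0313, A_nv = 1×(6.0625 − 2.5×0.875)×0.5 = 1.9375 in²; tension to near edge: (1 − 0.5×0.875)×0.5 = 0.28125 in². R_n = min(0.6×58×1.9375, 0.6×36×3.0313) + 1.0×58×0.28125 = min(67.425, 65.476) + 16.313 = 81.789 kips. φR_n = 0.75 × 81.789 = 61.3 kips.
Governing: min(67.6, 105.2, 54.4, 61.3) = 54.4 kips → net-section rupture.

54.4 kips (net-section rupture governs)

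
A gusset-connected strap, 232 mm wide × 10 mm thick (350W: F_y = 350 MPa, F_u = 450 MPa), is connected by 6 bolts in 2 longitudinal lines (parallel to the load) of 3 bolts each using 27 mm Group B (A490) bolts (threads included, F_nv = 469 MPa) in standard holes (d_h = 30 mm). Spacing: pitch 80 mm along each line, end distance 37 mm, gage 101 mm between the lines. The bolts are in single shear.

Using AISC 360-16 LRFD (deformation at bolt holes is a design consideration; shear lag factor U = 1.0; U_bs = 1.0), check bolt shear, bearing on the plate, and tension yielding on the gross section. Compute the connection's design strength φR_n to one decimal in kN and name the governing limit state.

Bolt shear: A_b = π(27)²/4 = 572.56 mm². φR_n = 0.75 × 469 × 572.56 × 6 × 1 = 1208.4 kN.
Bearing (10 mm plate, F_u = 450 MPa): end bolts L_c = 37 − 30/2 = 22, R_n = min(1.2×22×10×450, 2.4×27×10×450) = 118.8 kN/bolt; interior L_c = 80 − 30 = 50, R_n = 270 kN/bolt. φR_n = 0.75 × (2×118.8 + 4×270) = 988.2 kN.
Tension yield (gross): A_g = 232×10 = 2320 mm². φR_n = 0.90 × 350 × 2320 = 730.8 kN.
Governing: min(1208.4, 988.2, 730.8) = 730.8 kN → gross-section yield.

730.8 kN (gross-section yield governs)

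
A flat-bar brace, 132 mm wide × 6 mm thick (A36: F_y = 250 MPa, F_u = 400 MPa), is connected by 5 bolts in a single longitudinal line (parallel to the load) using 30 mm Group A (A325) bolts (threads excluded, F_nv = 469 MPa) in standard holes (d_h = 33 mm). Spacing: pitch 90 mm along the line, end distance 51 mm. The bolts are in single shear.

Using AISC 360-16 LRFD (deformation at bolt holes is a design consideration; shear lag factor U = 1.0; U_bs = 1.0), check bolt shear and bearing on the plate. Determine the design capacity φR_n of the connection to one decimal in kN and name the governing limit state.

Bolt shear: A_b = π(30)²/4 = 706.86 mm². φR_n = 0.75 × 469 × 706.86 × 5 × 1 = 1243.2 kN.
Bearing (6 mm plate, F_u = 400 MPa): end bolts L_c = 51 − 33/2 = 34.5, R_n = min(1.2×34.5×6×400, 2.4×30×6×400) = 99.36 kN/bolt; interior L_c = 90 − 33 = 57, R_n = 164.16 kN/bolt. φR_n = 0.75 × (1×99.36 + 4×164.16) = 567.0 kN.
Governing: min(1243.2, 567.0) = 567.0 kN → bearing.

567.0 kN (bearing governs)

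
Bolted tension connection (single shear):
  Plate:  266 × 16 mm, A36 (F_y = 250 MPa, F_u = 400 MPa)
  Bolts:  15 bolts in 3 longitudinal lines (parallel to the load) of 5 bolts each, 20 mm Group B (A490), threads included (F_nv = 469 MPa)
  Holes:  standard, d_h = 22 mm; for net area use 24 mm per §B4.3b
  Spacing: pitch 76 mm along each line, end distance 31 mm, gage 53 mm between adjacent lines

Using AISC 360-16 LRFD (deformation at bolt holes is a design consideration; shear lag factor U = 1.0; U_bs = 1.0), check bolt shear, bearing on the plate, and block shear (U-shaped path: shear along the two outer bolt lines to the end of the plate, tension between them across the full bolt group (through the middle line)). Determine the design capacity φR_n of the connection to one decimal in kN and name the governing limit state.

1484.4 kN (block shear governs)

Bolt shear: A_b = π(20)²/4 = 314.16 mm². φR_n = 0.75 × 469 × 314.16 × 15 × 1 = 1657.6 kN.
Bearing (16 mm plate, F_u = 400 MPa): end bolts L_c = 31 − 22/2 = 20, R_n = min(1.2×20×16×400, 2.4×20×16×400) = 153.6 kN/bolt; interior L_c = 76 − 22 = 54, R_n = 307.2 kN/bolt. φR_n = 0.75 × (3×153.6 + 12×307.2) = 3110.4 kN.
Block shear: shear path 2×[31+4×76] = 2×335 mm, A_gv = 10720, A_nv = 2×(335 − 4.5×24)×16 = 7264 mm²; tension across gage: (106 − 2×24)×16 = 928 mm². R_n = min(0.6×400×7264, 0.6×250×10720) + 1.0×400×928 = min(1743.4, 1608) + 371.2 = 1979.2 kN. φR_n = 0.75 × 1979.2 = 1484.4 kN.
Governing: min(1657.6, 3110.4, 1484.4) = 1484.4 kN → block shear.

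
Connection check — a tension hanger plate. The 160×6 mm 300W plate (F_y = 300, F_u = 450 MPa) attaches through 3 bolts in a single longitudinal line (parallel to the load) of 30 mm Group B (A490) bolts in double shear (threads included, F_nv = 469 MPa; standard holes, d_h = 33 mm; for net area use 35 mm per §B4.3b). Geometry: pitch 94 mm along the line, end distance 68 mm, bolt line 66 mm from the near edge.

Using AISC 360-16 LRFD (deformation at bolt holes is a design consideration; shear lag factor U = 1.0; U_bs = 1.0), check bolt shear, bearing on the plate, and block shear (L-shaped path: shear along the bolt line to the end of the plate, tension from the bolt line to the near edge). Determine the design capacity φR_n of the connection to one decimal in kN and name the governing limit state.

302.9 kN (block shear governs)

Bolt shear: A_b = π(30)²/4 = 706.86 mm². φR_n = 0.75 × 469 × 706.86 × 3 × 2 = 1491.8 kN.
Bearing (6 mm plate, F_u = 450 MPa): end bolts L_c = 68 − 33/2 = 51.5, R_n = min(1.2×51.5×6×450, 2.4×30×6×450) = 166.86 kN/bolt; interior L_c = 94 − 33 = 61, R_n = 194.4 kN/bolt. φR_n = 0.75 × (1×166.86 + 2×194.4) = 416.7 kN.
Block shear: shear path 1×[68+2×94] = 1×256 mm, A_gv = 1536, A_nv = 1×(256 − 2.5×35)×6 = 1011 mm²; tension to near edge: (66 − 0.5×35)×6 = 291 mm². R_n = min(0.6×450×1011, 0.6×300×1536) + 1.0×450×291 = min(272.97, 276.48) + 130.95 = 403.92 kN. φR_n = 0.75 × 403.92 = 302.9 kN.
Governing: min(1491.8, 416.7, 302.9) = 302.9 kN → block shear.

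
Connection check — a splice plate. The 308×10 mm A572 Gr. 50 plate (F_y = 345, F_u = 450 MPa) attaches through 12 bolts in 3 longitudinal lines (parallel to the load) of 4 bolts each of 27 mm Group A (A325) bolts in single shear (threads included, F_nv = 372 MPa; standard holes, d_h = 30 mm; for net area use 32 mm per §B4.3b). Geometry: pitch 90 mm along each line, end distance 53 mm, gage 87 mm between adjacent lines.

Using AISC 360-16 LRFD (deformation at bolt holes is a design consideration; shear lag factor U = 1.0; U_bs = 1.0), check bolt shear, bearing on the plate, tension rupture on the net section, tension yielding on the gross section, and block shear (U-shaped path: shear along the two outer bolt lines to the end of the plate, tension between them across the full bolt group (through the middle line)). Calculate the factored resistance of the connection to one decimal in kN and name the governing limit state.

715.5 kN (net-section rupture governs)

Bolt shear: A_b = π(27)²/4 = 572.56 mm². φR_n = 0.75 × 372 × 572.56 × 12 × 1 = 1916.9 kN.
Bearing (10 mm plate, F_u = 450 MPa): end bolts L_c = 53 − 30/2 = 38, R_n = min(1.2×38×10×450, 2.4×27×10×450) = 205.2 kN/bolt; interior L_c = 90 − 30 = 60, R_n = 291.6 kN/bolt. φR_n = 0.75 × (3×205.2 + 9×291.6) = 2430.0 kN.
Tension rupture (net): A_n = (308 − 3×32)×10 = 2120 mm² (U = 1.0, A_e = A_n). φR_n = 0.75 × 450 × 2120 = 715.5 kN.
Tension yield (gross): A_g = 308×10 = 3080 mm². φR_n = 0.90 × 345 × 3080 = 956.3 kN.
Block shear: shear path 2×[53+3×90] = 2×323 mm, A_gv = 6460, A_nv = 2×(323 − 3.5×32)×10 = 4220 mm²; tension across gage: (174 − 2×32)×10 = 1100 mm². R_n = min(0.6×450×4220, 0.6×345×6460) + 1.0×450×1100 = min(1139.4, 1337.2) + 495 = 1634.4 kN. φR_n = 0.75 × 1634.4 = 1225.8 kN.
Governing: min(1916.9, 2430.0, 715.5, 956.3, 1225.8) = 715.5 kN → net-section rupture.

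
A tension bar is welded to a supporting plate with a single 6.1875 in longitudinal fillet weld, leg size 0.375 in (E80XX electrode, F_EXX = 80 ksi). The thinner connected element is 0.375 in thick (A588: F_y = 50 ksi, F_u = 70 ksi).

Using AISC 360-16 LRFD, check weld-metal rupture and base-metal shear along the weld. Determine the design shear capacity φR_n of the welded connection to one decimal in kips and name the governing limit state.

Weld metal: throat = 0.707×0.375 = 0.26513 in, L = 6.1875 in. φR_n = 0.75 × 0.6 × 80 × 0.26513 × 6.1875 = 59.1 kips.
Base metal shear (0.375 in plate): yield φR_n = 1.0×0.6×50×0.375×6.1875 = 69.6 kips; rupture φR_n = 0.75×0.6×70×0.375×6.1875 = 73.1 kips; take 69.6 kips (yield).
Governing: min(59.1, 69.6) = 59.1 kips → weld metal.

59.1 kips (weld metal governs)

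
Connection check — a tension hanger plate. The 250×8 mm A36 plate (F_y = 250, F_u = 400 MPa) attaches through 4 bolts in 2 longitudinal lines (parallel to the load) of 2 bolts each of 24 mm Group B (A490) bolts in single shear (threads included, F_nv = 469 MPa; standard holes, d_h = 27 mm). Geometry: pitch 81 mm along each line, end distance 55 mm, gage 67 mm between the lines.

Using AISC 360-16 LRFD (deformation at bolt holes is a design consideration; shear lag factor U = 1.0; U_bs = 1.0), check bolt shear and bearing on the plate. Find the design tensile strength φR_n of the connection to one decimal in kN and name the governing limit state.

515.5 kN (bearing governs)

Bolt shear: A_b = π(24)²/4 = 452.39 mm². φR_n = 0.75 × 469 × 452.39 × 4 × 1 = 636.5 kN.
Bearing (8 mm plate, F_u = 400 MPa): end bolts L_c = 55 − 27/2 = 41.5, R_n = min(1.2×41.5×8×400, 2.4×24×8×400) = 159.36 kN/bolt; interior L_c = 81 − 27 = 54, R_n = 184.32 kN/bolt. φR_n = 0.75 × (2×159.36 + 2×184.32) = 515.5 kN.
Governing: min(636.5, 515.5) = 515.5 kN → bearing.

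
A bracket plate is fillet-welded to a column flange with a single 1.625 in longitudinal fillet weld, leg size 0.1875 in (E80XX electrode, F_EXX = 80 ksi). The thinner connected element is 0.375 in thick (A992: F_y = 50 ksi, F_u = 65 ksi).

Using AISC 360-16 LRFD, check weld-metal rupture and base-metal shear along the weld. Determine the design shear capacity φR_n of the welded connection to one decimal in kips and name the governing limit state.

Weld metal: throat = 0.707×0.1875 = 0.13256 in, L = 1.625 in. φR_n = 0.75 × 0.6 × 80 × 0.13256 × 1.625 = 7.8 kips.
Base metal shear (0.375 in plate): yield φR_n = 1.0×0.6×50×0.375×1.625 = 18.3 kips; rupture φR_n = 0.75×0.6×65×0.375×1.625 = 17.8 kips; take 17.8 kips (rupture).
Governing: min(7.8, 17.8) = 7.8 kips → weld metal.

7.8 kips (weld metal governs)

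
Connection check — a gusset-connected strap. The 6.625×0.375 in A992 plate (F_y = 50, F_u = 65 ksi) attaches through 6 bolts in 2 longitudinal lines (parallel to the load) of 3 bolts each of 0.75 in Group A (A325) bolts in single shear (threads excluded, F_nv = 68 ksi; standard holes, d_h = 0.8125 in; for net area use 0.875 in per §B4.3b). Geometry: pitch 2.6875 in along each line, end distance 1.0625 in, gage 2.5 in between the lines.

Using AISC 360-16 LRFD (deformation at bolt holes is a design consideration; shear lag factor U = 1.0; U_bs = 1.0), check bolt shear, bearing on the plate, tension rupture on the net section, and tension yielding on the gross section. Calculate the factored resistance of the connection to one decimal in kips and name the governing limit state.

89.1 kips (net-section rupture governs)

Bolt shear: A_b = π(0.75)²/4 = 0.44179 in². φR_n = 0.75 × 68 × 0.44179 × 6 × 1 = 135.2 kips.
Bearing (0.375 in plate, F_u = 65 ksi): end bolts L_c = 1.0625 − 0.8125/2 = 0.65625, R_n = min(1.2×0.65625×0.375×65, 2.4×0.75×0.375×65) = 19.195 kips/bolt; interior L_c = 2.6875 − 0.8125 = 1.875, R_n = 43.875 kips/bolt. φR_n = 0.75 × (2×19.195 + 4×43.875) = 160.4 kips.
Tension rupture (net): A_n = (6.625 − 2×0.875)×0.375 = 1.8281 in² (U = 1.0, A_e = A_n). φR_n = 0.75 × 65 × 1.8281 = 89.1 kips.
Tension yield (gross): A_g = 6.625×0.375 = 2.4844 in². φR_n = 0.90 × 50 × 2.4844 = 111.8 kips.
Governing: min(135.2, 160.4, 89.1, 111.8) = 89.1 kips → net-section rupture.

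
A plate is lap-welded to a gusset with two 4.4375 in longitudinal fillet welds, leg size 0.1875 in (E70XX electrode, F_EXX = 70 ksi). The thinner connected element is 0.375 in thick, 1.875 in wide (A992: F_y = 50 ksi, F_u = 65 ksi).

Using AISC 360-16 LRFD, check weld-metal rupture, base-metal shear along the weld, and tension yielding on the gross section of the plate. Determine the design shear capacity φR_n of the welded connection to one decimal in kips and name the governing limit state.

31.6 kips (gross-section yield governs)

Weld metal: throat = 0.707×0.1875 = 0.13256 in, L = 2×4.4375 = 8.875 in. φR_n = 0.75 × 0.6 × 70 × 0.13256 × 8.875 = 37.1 kips.
Base metal shear (0.375 in plate): yield φR_n = 1.0×0.6×50×0.375×8.875 = 99.8 kips; rupture φR_n = 0.75×0.6×65×0.375×8.875 = 97.3 kips; take 97.3 kips (rupture).
Tension yield (gross): A_g = 1.875×0.375 = 0.70313 in². φR_n = 0.90 × 50 × 0.70313 = 31.6 kips.
Governing: min(37.1, 97.3, 31.6) = 31.6 kips → gross-section yield.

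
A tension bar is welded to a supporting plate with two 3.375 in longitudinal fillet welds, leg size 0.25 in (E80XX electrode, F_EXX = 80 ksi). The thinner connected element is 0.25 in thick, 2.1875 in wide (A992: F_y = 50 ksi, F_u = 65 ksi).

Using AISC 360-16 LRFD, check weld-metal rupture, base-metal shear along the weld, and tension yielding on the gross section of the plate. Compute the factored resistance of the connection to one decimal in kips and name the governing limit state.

Weld metal: throat = 0.707×0.25 = 0.17675 in, L = 2×3.375 = 6.75 in. φR_n = 0.75 × 0.6 × 80 × 0.17675 × 6.75 = 43.0 kips.
Base metal shear (0.25 in plate): yield φR_n = 1.0×0.6×50×0.25×6.75 = 50.6 kips; rupture φR_n = 0.75×0.6×65×0.25×6.75 = 49.4 kips; take 49.4 kips (rupture).
Tension yield (gross): A_g = 2.1875×0.25 = 0.54688 in². φR_n = 0.90 × 50 × 0.54688 = 24.6 kips.
Governing: min(43.0, 49.4, 24.6) = 24.6 kips → gross-section yield.

24.6 kips (gross-section yield governs)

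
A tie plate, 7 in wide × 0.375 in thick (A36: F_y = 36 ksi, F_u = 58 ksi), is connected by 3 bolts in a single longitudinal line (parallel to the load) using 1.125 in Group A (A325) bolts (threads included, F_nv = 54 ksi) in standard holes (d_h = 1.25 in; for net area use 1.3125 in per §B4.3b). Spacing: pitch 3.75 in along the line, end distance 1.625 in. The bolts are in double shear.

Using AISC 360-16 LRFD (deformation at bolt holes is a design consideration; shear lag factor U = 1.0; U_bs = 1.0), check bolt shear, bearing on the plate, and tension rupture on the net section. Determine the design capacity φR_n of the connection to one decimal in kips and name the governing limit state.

92.8 kips (net-section rupture governs)

Bolt shear: A_b = π(1.125)²/4 = 0.99402 in². φR_n = 0.75 × 54 × 0.99402 × 3 × 2 = 241.5 kips.
Bearing (0.375 in plate, F_u = 58 ksi): end bolts L_c = 1.625 − 1.25/2 = 1, R_n = min(1.2×1×0.375×58, 2.4×1.125×0.375×58) = 26.1 kips/bolt; interior L_c = 3.75 − 1.25 = 2.5, R_n = 58.725 kips/bolt. φR_n = 0.75 × (1×26.1 + 2×58.725) = 107.7 kips.
Tension rupture (net): A_n = (7 − 1×1.3125)×0.375 = 2.1328 in² (U = 1.0, A_e = A_n). φR_n = 0.75 × 58 × 2.1328 = 92.8 kips.
Governing: min(241.5, 107.7, 92.8) = 92.8 kips → net-section rupture.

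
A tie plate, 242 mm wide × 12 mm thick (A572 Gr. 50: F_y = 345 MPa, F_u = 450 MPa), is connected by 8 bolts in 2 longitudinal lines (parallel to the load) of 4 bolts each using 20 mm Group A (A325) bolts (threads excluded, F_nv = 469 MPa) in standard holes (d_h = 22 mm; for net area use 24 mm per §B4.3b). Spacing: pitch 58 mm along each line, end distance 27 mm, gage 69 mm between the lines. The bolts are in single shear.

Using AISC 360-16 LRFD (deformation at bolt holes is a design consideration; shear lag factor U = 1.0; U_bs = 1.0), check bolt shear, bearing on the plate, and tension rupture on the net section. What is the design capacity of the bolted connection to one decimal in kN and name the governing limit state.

785.7 kN (net-section rupture governs)

Bolt shear: A_b = π(20)²/4 = 314.16 mm². φR_n = 0.75 × 469 × 314.16 × 8 × 1 = 884.0 kN.
Bearing (12 mm plate, F_u = 450 MPa): end bolts L_c = 27 − 22/2 = 16, R_n = min(1.2×16×12×450, 2.4×20×12×450) = 103.68 kN/bolt; interior L_c = 58 − 22 = 36, R_n = 233.28 kN/bolt. φR_n = 0.75 × (2×103.68 + 6×233.28) = 1205.3 kN.
Tension rupture (net): A_n = (242 − 2×24)×12 = 2328 mm² (U = 1.0, A_e = A_n). φR_n = 0.75 × 450 × 2328 = 785.7 kN.
Governing: min(884.0, 1205.3, 785.7) = 785.7 kN → net-section rupture.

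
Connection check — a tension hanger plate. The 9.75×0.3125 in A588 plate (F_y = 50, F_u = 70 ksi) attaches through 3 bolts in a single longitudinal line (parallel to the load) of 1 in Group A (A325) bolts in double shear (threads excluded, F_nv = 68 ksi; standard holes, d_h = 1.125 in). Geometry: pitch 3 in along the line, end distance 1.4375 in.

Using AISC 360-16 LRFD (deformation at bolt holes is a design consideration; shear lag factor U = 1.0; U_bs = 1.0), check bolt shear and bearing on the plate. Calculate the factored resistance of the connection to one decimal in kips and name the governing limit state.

91.1 kips (bearing governs)

Bolt shear: A_b = π(1)²/4 = 0.7854 in². φR_n = 0.75 × 68 × 0.7854 × 3 × 2 = 240.3 kips.
Bearing (0.3125 in plate, F_u = 70 ksi): end bolts L_c = 1.4375 − 1.125/2 = 0.875, R_n = min(1.2×0.875×0.3125×70, 2.4×1×0.3125×70) = 22.969 kips/bolt; interior L_c = 3 − 1.125 = 1.875, R_n = 49.219 kips/bolt. φR_n = 0.75 × (1×22.969 + 2×49.219) = 91.1 kips.
Governing: min(240.3, 91.1) = 91.1 kips → bearing.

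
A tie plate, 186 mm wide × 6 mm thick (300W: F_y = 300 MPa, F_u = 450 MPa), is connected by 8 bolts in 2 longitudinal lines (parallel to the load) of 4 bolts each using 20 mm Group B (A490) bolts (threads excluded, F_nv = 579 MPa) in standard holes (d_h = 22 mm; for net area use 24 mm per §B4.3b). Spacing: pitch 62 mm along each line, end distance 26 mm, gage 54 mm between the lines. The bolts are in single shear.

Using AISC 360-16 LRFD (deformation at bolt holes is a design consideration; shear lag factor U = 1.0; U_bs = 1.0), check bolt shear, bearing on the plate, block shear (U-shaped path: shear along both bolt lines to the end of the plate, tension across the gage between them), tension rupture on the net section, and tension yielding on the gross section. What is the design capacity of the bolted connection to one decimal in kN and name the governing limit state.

Bolt shear: A_b = π(20)²/4 = 314.16 mm². φR_n = 0.75 × 579 × 314.16 × 8 × 1 = 1091.4 kN.
Bearing (6 mm plate, F_u = 450 MPa): end bolts L_c = 26 − 22/2 = 15, R_n = min(1.2×15×6×450, 2.4×20×6×450) = 48.6 kN/bolt; interior L_c = 62 − 22 = 40, R_n = 129.6 kN/bolt. φR_n = 0.75 × (2×48.6 + 6×129.6) = 656.1 kN.
Block shear: shear path 2×[26+3×62] = 2×212 mm, A_gv = 2544, A_nv = 2×(212 − 3.5×24)×6 = 1536 mm²; tension across gage: (54 − 1×24)×6 = 180 mm². R_n = min(0.6×450×1536, 0.6×300×2544) + 1.0×450×180 = min(414.72, 457.92) + 81 = 495.72 kN. φR_n = 0.75 × 495.72 = 371.8 kN.
Tension rupture (net): A_n = (186 − 2×24)×6 = 828 mm² (U = 1.0, A_e = A_n). φR_n = 0.75 × 450 × 828 = 279.5 kN.
Tension yield (gross): A_g = 186×6 = 1116 mm². φR_n = 0.90 × 300 × 1116 = 301.3 kN.
Governing: min(1091.4, 656.1, 371.8, 279.5, 301.3) = 279.5 kN → net-section rupture.

279.5 kN (net-section rupture governs)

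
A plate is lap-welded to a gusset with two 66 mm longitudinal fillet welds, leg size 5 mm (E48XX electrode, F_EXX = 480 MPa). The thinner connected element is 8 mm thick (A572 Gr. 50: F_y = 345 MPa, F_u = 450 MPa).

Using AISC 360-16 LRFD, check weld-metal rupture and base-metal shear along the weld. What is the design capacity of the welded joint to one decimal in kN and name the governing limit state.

100.8 kN (weld metal governs)

Weld metal: throat = 0.707×5 = 3.535 mm, L = 2×66 = 132 mm. φR_n = 0.75 × 0.6 × 480 × 3.535 × 132 = 100.8 kN.
Base metal shear (8 mm plate): yield φR_n = 1.0×0.6×345×8×132 = 218.6 kN; rupture φR_n = 0.75×0.6×450×8×132 = 213.8 kN; take 213.8 kN (rupture).
Governing: min(100.8, 213.8) = 100.8 kN → weld metal.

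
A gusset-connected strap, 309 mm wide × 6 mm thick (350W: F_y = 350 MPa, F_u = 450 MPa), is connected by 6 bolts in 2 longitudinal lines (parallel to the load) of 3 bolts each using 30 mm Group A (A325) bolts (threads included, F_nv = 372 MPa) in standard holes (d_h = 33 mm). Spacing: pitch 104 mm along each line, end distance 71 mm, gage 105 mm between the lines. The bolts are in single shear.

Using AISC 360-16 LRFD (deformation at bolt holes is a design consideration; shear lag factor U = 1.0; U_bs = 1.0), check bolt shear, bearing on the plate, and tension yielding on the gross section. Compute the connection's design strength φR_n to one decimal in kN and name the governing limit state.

Bolt shear: A_b = π(30)²/4 = 706.86 mm². φR_n = 0.75 × 372 × 706.86 × 6 × 1 = 1183.3 kN.
Bearing (6 mm plate, F_u = 450 MPa): end bolts L_c = 71 − 33/2 = 54.5, R_n = min(1.2×54.5×6×450, 2.4×30×6×450) = 176.58 kN/bolt; interior L_c = 104 − 33 = 71, R_n = 194.4 kN/bolt. φR_n = 0.75 × (2×176.58 + 4×194.4) = 848.1 kN.
Tension yield (gross): A_g = 309×6 = 1854 mm². φR_n = 0.90 × 350 × 1854 = 584.0 kN.
Governing: min(1183.3, 848.1, 584.0) = 584.0 kN → gross-section yield.

584.0 kN (gross-section yield governs)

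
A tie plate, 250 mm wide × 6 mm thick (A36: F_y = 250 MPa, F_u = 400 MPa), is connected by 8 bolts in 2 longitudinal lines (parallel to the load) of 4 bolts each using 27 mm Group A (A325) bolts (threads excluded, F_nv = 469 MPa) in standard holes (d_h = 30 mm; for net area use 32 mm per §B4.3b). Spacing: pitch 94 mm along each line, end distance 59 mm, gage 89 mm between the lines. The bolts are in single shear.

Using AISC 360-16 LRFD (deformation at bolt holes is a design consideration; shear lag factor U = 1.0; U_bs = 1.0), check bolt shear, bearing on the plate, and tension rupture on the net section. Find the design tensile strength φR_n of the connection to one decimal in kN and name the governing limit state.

Bolt shear: A_b = π(27)²/4 = 572.56 mm². φR_n = 0.75 × 469 × 572.56 × 8 × 1 = 1611.2 kN.
Bearing (6 mm plate, F_u = 400 MPa): end bolts L_c = 59 − 30/2 = 44, R_n = min(1.2×44×6×400, 2.4×27×6×400) = 126.72 kN/bolt; interior L_c = 94 − 30 = 64, R_n = 155.52 kN/bolt. φR_n = 0.75 × (2×126.72 + 6×155.52) = 889.9 kN.
Tension rupture (net): A_n = (250 − 2×32)×6 = 1116 mm² (U = 1.0, A_e = A_n). φR_n = 0.75 × 400 × 1116 = 334.8 kN.
Governing: min(1611.2, 889.9, 334.8) = 334.8 kN → net-section rupture.

334.8 kN (net-section rupture governs)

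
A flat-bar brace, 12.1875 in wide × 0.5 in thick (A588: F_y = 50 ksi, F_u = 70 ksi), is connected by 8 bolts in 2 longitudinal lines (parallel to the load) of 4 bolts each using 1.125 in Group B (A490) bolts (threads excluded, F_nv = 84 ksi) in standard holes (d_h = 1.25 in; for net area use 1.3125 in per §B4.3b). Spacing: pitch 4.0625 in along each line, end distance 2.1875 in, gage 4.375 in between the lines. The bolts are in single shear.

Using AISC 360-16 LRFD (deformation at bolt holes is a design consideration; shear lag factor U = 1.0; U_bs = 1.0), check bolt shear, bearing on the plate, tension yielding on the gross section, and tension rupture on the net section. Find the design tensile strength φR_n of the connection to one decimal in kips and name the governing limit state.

Bolt shear: A_b = π(1.125)²/4 = 0.99402 in². φR_n = 0.75 × 84 × 0.99402 × 8 × 1 = 501.0 kips.
Bearing (0.5 in plate, F_u = 70 ksi): end bolts L_c = 2.1875 − 1.25/2 = 1.5625, R_n = min(1.2×1.5625×0.5×70, 2.4×1.125×0.5×70) = 65.625 kips/bolt; interior L_c = 4.0625 − 1.25 = 2.8125, R_n = 94.5 kips/bolt. φR_n = 0.75 × (2×65.625 + 6×94.5) = 523.7 kips.
Tension yield (gross): A_g = 12.1875×0.5 = 6.0938 in². φR_n = 0.90 × 50 × 6.0938 = 274.2 kips.
Tension rupture (net): A_n = (12.1875 − 2×1.3125)×0.5 = 4.7813 in² (U = 1.0, A_e = A_n). φR_n = 0.75 × 70 × 4.7813 = 251.0 kips.
Governing: min(501.0, 523.7, 274.2, 251.0) = 251.0 kips → net-section rupture.

251.0 kips (net-section rupture governs)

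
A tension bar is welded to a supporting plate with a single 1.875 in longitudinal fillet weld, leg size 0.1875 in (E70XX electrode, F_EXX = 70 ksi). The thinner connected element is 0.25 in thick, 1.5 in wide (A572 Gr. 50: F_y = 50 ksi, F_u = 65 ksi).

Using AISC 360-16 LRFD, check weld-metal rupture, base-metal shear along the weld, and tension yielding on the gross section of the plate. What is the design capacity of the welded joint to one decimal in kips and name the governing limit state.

7.8 kips (weld metal governs)

Weld metal: throat = 0.707×0.1875 = 0.13256 in, L = 1.875 in. φR_n = 0.75 × 0.6 × 70 × 0.13256 × 1.875 = 7.8 kips.
Base metal shear (0.25 in plate): yield φR_n = 1.0×0.6×50×0.25×1.875 = 14.1 kips; rupture φR_n = 0.75×0.6×65×0.25×1.875 = 13.7 kips; take 13.7 kips (rupture).
Tension yield (gross): A_g = 1.5×0.25 = 0.375 in². φR_n = 0.90 × 50 × 0.375 = 16.9 kips.
Governing: min(7.8, 13.7, 16.9) = 7.8 kips → weld metal.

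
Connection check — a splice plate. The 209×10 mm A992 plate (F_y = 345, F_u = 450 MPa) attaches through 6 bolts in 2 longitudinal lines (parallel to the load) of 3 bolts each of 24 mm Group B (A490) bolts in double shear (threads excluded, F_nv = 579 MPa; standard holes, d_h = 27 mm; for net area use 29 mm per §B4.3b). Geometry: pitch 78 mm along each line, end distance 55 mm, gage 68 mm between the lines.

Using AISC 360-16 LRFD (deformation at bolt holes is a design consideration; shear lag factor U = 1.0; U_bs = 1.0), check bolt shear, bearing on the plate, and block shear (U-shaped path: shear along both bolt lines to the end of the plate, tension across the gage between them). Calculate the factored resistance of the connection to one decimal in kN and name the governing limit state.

Bolt shear: A_b = π(24)²/4 = 452.39 mm². φR_n = 0.75 × 579 × 452.39 × 6 × 2 = 2357.4 kN.
Bearing (10 mm plate, F_u = 450 MPa): end bolts L_c = 55 − 27/2 = 41.5, R_n = min(1.2×41.5×10×450, 2.4×24×10×450) = 224.1 kN/bolt; interior L_c = 78 − 27 = 51, R_n = 259.2 kN/bolt. φR_n = 0.75 × (2×224.1 + 4×259.2) = 1113.8 kN.
Block shear: shear path 2×[55+2×78] = 2×211 mm, A_gv = 4220, A_nv = 2×(211 − 2.5×29)×10 = 2770 mm²; tension across gage: (68 − 1×29)×10 = 390 mm². R_n = min(0.6×450×2770, 0.6×345×4220) + 1.0×450×390 = min(747.9, 873.54) + 175.5 = 923.4 kN. φR_n = 0.75 × 923.4 = 692.6 kN.
Governing: min(2357.4, 1113.8, 692.6) = 692.6 kN → block shear.

692.6 kN (block shear governs)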